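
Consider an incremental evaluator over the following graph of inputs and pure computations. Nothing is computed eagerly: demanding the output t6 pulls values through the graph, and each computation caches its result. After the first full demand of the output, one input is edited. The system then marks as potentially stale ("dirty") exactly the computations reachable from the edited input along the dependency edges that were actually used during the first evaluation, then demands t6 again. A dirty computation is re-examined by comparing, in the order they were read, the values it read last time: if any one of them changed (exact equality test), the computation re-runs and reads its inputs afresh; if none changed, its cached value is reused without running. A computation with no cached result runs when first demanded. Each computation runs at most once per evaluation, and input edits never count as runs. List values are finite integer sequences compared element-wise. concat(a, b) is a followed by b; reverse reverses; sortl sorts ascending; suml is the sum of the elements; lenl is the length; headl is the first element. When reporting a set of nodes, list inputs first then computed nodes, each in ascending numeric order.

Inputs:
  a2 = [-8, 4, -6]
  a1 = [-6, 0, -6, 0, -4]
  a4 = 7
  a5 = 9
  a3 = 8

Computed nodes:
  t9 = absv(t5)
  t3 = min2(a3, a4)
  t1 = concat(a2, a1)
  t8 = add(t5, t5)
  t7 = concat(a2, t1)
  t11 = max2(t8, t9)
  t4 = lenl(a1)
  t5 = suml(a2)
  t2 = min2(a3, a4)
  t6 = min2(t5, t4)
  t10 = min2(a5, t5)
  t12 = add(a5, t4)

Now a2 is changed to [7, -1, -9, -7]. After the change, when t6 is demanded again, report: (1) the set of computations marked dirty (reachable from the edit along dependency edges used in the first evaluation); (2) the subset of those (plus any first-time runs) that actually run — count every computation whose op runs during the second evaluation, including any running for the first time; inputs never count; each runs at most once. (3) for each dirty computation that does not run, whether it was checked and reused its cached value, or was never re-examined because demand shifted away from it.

Dirty set: t5, t6.
Run set: t5 (1 run).
Re-examined without running (cache reused): t6.
The important point: t5 recomputes to an identical value, and the output ends up unchanged.

Initial pass — values computed on the first demand:
  t4 = lenl([-6, 0, -6, 0, -4]) = 5
  t5 = suml([-8, 4, -6]) = -10
  t6 = min2(-10, 5) = -10

Second demand — change propagation:
  t5: re-runs because a2 [-8, 4, -6]->[7, -1, -9, -7]; new result -10 (unchanged).
  t6: re-examined; everything it read last time is the same (t5 unchanged, t4 unchanged) — cache -10 kept, no run.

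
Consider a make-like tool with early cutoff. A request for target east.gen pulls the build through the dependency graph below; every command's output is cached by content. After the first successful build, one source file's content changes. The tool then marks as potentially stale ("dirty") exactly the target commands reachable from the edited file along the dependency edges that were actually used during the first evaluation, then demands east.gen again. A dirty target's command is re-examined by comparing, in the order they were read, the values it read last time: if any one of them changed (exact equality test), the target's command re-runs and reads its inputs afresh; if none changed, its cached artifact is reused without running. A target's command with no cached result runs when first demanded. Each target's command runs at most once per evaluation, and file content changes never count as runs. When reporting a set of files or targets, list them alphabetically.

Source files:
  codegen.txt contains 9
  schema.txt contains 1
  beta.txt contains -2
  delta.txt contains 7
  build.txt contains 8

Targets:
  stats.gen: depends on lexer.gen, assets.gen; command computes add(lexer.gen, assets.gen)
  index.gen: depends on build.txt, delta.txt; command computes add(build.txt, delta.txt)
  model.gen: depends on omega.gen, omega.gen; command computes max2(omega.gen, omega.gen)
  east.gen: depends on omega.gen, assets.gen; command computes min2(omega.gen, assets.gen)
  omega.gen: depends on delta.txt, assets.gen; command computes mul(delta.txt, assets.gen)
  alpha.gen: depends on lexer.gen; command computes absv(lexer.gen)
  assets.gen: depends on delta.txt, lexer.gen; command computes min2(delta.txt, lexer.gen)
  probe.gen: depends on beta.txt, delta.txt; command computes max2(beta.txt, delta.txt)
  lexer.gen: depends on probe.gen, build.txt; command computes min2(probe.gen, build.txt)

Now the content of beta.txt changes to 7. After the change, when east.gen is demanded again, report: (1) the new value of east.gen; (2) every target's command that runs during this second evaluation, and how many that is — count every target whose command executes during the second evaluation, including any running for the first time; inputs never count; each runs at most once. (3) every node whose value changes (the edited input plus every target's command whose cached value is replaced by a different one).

Demanding east.gen again yields 7.
1 target commands run: probe.gen.
The nodes whose values change: beta.txt.
Note the absorption at probe.gen: it re-runs yet its value is the same, leaving the output's value untouched.

First demand of the output computes:
  probe.gen = max2(-2, 7) = 7
  lexer.gen = min2(7, 8) = 7
  assets.gen = min2(7, 7) = 7
  omega.gen = mul(7, 7) = 49
  east.gen = min2(49, 7) = 7

After the edit, cleaning proceeds:
  probe.gen: a read changed (beta.txt -2->7) — executes, giving 7 — identical to its old value.
  lexer.gen: dirty, but its reads are unchanged (probe.gen unchanged, build.txt unchanged); cached 7 stands.
  assets.gen: dirty, but its reads are unchanged (delta.txt unchanged, lexer.gen unchanged); cached 7 stands.
  omega.gen: dirty, but its reads are unchanged (delta.txt unchanged, assets.gen unchanged); cached 49 stands.
  east.gen: dirty, but its reads are unchanged (omega.gen unchanged, assets.gen unchanged); cached 7 stands.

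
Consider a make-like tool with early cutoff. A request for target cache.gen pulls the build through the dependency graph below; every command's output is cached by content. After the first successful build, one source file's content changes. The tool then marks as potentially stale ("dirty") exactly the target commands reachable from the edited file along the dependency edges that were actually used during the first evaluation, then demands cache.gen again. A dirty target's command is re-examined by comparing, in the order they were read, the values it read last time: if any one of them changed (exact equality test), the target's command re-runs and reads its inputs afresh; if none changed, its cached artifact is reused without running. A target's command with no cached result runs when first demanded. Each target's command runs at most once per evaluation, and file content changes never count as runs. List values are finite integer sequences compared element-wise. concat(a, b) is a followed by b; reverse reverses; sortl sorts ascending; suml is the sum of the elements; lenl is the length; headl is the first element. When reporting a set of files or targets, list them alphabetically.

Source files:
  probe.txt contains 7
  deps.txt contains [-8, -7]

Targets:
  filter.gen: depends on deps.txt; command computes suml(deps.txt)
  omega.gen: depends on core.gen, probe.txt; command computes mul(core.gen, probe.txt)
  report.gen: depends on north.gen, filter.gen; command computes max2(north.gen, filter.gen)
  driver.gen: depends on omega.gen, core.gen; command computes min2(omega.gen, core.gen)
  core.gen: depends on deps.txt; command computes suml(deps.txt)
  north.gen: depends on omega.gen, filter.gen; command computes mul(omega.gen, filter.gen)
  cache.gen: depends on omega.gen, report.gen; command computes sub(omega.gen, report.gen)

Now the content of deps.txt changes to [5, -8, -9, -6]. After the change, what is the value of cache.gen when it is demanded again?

First demand of the output computes:
  core.gen = suml([-8, -7]) = -15
  filter.gen = suml([-8, -7]) = -15
  omega.gen = mul(-15, 7) = -105
  north.gen = mul(-105, -15) = 1575
  report.gen = max2(1575, -15) = 1575
  cache.gen = sub(-105, 1575) = -1680

After the edit, cleaning proceeds:
  core.gen: a read changed (deps.txt [-8, -7]->[5, -8, -9, -6]) — executes, giving -18.
  filter.gen: a read changed (deps.txt [-8, -7]->[5, -8, -9, -6]) — executes, giving -18.
  omega.gen: a read changed (core.gen -15->-18) — executes, giving -126.
  north.gen: a read changed (omega.gen -105->-126; filter.gen -15->-18) — executes, giving 2268.
  report.gen: a read changed (north.gen 1575->2268; filter.gen -15->-18) — executes, giving 2268.
  cache.gen: a read changed (omega.gen -105->-126; report.gen 1575->2268) — executes, giving -2394.

Demanding cache.gen again yields -2394.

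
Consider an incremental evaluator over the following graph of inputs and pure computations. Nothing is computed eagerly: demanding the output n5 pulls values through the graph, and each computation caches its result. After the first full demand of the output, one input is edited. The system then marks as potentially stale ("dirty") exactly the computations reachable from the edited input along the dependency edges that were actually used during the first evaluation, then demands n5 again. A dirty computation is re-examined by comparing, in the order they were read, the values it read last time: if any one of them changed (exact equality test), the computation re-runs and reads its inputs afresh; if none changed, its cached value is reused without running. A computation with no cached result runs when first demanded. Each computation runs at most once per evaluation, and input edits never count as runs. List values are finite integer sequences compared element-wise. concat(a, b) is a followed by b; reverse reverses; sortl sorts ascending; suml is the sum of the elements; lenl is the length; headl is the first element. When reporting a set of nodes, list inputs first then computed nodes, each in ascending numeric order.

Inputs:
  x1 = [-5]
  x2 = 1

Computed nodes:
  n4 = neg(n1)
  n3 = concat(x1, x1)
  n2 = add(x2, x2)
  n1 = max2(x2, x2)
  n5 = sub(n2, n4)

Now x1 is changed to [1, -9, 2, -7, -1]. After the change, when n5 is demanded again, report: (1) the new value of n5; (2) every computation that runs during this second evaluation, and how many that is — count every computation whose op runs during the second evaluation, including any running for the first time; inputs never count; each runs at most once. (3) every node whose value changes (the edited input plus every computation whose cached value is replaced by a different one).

n5 now evaluates to 3.
Run set: none (0 run).
Changed values: x1.
The important point: nothing the output needs ever reads x1, so the edit is invisible to it.

Initial pass — values computed on the first demand:
  n1 = max2(1, 1) = 1
  n2 = add(1, 1) = 2
  n4 = neg(1) = -1
  n5 = sub(2, -1) = 3

Second demand — change propagation:
  no demanded computation ever read x1, so the edit dirties nothing and nothing runs.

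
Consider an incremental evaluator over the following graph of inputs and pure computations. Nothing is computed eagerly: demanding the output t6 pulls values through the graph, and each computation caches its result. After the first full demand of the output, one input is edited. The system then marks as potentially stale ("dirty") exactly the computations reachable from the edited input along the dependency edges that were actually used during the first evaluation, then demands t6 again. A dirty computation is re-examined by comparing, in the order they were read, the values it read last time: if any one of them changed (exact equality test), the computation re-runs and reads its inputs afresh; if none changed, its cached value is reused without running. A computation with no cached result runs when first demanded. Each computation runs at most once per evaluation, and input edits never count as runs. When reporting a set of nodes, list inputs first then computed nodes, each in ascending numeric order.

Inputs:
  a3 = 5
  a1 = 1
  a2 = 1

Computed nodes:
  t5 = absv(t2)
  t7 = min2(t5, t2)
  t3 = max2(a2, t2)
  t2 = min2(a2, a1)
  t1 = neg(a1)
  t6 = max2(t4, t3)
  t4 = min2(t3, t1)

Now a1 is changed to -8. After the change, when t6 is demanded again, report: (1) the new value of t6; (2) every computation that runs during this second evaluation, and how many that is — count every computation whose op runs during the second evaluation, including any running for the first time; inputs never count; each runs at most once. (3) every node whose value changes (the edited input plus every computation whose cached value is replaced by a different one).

Initial pass — values computed on the first demand:
  t1 = neg(1) = -1
  t2 = min2(1, 1) = 1
  t3 = max2(1, 1) = 1
  t4 = min2(1, -1) = -1
  t6 = max2(-1, 1) = 1

Second demand — change propagation:
  t1: re-runs because a1 1->-8; new result 8.
  t2: re-runs because a1 1->-8; new result -8.
  t3: re-runs because t2 1->-8; new result 1 (unchanged).
  t4: re-runs because t1 -1->8; new result 1.
  t6: re-runs because t4 -1->1; new result 1 (unchanged).

t6 now evaluates to 1.
Run set: t1, t2, t3, t4, t6 (5 run).
Changed values: a1, t1, t2, t4.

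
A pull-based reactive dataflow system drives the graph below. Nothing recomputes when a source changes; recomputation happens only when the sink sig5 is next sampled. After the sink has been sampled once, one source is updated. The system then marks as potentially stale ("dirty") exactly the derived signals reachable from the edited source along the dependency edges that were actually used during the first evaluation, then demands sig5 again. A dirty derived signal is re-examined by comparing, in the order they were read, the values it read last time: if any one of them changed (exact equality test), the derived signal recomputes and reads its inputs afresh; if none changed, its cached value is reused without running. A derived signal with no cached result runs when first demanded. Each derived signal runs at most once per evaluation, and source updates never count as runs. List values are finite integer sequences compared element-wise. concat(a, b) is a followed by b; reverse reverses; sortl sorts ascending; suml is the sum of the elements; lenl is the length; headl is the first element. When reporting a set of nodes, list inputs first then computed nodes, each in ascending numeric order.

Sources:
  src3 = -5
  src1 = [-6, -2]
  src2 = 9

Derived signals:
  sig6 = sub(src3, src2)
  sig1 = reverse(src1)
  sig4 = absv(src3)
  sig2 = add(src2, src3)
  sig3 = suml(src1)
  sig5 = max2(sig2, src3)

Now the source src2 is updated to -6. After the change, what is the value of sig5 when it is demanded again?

First evaluation (everything demanded from the output):
  sig2 = add(9, -5) = 4
  sig5 = max2(4, -5) = 4

Propagation after the edit:
  sig2: runs — src2 9->-6; result -11.
  sig5: runs — sig2 4->-11; result -5.

New value of sig5: -5.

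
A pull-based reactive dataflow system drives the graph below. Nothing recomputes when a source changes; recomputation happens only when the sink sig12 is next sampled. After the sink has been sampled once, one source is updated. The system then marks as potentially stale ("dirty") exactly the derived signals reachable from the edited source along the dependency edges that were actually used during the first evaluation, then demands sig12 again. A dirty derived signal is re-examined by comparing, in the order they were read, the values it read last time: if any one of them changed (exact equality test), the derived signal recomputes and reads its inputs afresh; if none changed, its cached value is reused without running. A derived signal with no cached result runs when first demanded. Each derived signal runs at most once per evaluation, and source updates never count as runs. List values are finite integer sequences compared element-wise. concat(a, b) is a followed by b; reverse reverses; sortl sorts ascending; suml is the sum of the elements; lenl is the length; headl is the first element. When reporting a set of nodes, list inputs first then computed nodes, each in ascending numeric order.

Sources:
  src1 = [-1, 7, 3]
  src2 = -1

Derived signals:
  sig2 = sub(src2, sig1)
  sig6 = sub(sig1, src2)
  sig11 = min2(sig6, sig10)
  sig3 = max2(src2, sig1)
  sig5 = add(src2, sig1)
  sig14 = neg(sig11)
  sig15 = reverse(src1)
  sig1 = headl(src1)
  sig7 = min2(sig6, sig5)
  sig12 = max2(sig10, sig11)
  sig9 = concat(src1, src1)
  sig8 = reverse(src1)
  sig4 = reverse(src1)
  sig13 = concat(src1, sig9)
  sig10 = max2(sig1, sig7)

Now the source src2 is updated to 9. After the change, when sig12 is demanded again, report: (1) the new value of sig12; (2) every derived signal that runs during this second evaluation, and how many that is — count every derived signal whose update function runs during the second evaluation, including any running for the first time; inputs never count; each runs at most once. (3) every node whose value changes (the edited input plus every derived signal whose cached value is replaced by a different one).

New value of sig12: -1.
Derived signals that run: sig5, sig6, sig7, sig10, sig11, sig12 — 6 in total.
Values that change: src2, sig5, sig6, sig7, sig11.

First evaluation (everything demanded from the output):
  sig1 = headl([-1, 7, 3]) = -1
  sig5 = add(-1, -1) = -2
  sig6 = sub(-1, -1) = 0
  sig7 = min2(0, -2) = -2
  sig10 = max2(-1, -2) = -1
  sig11 = min2(0, -1) = -1
  sig12 = max2(-1, -1) = -1

Propagation after the edit:
  sig5: runs — src2 -1->9; result 8.
  sig6: runs — src2 -1->9; result -10.
  sig7: runs — sig6 0->-10; sig5 -2->8; result -10.
  sig10: runs — sig7 -2->-10; result -1 (same value as before).
  sig11: runs — sig6 0->-10; result -10.
  sig12: runs — sig11 -1->-10; result -1 (same value as before).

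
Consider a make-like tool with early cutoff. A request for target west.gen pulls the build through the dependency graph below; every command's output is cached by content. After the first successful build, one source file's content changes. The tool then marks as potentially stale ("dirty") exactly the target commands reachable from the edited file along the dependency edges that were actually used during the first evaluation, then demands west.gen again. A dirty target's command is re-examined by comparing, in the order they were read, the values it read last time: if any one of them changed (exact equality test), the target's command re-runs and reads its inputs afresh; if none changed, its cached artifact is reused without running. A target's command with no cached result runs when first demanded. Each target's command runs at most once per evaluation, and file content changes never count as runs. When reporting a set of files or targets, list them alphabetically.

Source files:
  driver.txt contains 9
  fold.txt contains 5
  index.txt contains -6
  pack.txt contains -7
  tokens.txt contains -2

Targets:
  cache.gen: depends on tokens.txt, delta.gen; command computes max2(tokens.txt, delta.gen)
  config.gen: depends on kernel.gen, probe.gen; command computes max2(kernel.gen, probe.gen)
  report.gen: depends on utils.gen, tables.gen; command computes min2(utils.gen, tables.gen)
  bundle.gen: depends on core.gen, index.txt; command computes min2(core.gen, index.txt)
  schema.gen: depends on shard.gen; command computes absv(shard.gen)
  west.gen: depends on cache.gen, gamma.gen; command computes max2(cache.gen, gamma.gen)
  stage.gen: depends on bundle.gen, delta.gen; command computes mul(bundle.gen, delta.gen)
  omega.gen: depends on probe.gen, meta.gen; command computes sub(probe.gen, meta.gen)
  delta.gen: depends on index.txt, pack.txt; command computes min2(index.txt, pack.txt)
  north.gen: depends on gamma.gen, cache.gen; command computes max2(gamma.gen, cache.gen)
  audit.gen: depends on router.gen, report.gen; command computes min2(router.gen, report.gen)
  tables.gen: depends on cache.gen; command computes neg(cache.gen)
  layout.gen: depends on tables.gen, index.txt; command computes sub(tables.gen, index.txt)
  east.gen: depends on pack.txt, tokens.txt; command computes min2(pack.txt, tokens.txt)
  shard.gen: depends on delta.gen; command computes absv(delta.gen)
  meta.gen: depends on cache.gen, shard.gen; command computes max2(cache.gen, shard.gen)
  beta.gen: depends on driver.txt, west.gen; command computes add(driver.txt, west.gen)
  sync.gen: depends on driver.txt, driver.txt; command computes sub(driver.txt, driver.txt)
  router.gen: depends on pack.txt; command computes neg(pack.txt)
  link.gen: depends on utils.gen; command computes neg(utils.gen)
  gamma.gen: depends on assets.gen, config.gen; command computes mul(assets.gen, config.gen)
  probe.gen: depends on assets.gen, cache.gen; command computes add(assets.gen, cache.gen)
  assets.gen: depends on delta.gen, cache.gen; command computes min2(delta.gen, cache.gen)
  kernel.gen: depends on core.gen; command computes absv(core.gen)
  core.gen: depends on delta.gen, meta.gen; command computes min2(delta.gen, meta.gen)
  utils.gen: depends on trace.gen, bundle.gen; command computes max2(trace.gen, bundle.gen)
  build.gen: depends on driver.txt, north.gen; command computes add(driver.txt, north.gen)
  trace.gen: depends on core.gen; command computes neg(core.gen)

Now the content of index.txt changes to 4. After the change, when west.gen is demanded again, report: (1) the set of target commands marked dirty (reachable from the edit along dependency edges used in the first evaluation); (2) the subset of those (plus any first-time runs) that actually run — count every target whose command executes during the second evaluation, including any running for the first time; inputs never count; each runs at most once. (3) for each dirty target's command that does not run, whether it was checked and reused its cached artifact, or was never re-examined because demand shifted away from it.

First demand of the output computes:
  delta.gen = min2(-6, -7) = -7
  cache.gen = max2(-2, -7) = -2
  assets.gen = min2(-7, -2) = -7
  probe.gen = add(-7, -2) = -9
  shard.gen = absv(-7) = 7
  meta.gen = max2(-2, 7) = 7
  core.gen = min2(-7, 7) = -7
  kernel.gen = absv(-7) = 7
  config.gen = max2(7, -9) = 7
  gamma.gen = mul(-7, 7) = -49
  west.gen = max2(-2, -49) = -2

After the edit, cleaning proceeds:
  delta.gen: a read changed (index.txt -6->4) — executes, giving -7 — identical to its old value.
  cache.gen: dirty, but its reads are unchanged (tokens.txt unchanged, delta.gen unchanged); cached -2 stands.
  assets.gen: dirty, but its reads are unchanged (delta.gen unchanged, cache.gen unchanged); cached -7 stands.
  probe.gen: dirty, but its reads are unchanged (assets.gen unchanged, cache.gen unchanged); cached -9 stands.
  shard.gen: dirty, but its reads are unchanged (delta.gen unchanged); cached 7 stands.
  meta.gen: dirty, but its reads are unchanged (cache.gen unchanged, shard.gen unchanged); cached 7 stands.
  core.gen: dirty, but its reads are unchanged (delta.gen unchanged, meta.gen unchanged); cached -7 stands.
  kernel.gen: dirty, but its reads are unchanged (core.gen unchanged); cached 7 stands.
  config.gen: dirty, but its reads are unchanged (kernel.gen unchanged, probe.gen unchanged); cached 7 stands.
  gamma.gen: dirty, but its reads are unchanged (assets.gen unchanged, config.gen unchanged); cached -49 stands.
  west.gen: dirty, but its reads are unchanged (cache.gen unchanged, gamma.gen unchanged); cached -2 stands.

Note the absorption at delta.gen: it re-runs yet its value is the same, leaving the output's value untouched.

The edit dirties: assets.gen, cache.gen, config.gen, core.gen, delta.gen, gamma.gen, kernel.gen, meta.gen, probe.gen, shard.gen, west.gen.
1 target commands run: delta.gen.
Cache hits after checking: assets.gen, cache.gen, config.gen, core.gen, gamma.gen, kernel.gen, meta.gen, probe.gen, shard.gen, west.gen.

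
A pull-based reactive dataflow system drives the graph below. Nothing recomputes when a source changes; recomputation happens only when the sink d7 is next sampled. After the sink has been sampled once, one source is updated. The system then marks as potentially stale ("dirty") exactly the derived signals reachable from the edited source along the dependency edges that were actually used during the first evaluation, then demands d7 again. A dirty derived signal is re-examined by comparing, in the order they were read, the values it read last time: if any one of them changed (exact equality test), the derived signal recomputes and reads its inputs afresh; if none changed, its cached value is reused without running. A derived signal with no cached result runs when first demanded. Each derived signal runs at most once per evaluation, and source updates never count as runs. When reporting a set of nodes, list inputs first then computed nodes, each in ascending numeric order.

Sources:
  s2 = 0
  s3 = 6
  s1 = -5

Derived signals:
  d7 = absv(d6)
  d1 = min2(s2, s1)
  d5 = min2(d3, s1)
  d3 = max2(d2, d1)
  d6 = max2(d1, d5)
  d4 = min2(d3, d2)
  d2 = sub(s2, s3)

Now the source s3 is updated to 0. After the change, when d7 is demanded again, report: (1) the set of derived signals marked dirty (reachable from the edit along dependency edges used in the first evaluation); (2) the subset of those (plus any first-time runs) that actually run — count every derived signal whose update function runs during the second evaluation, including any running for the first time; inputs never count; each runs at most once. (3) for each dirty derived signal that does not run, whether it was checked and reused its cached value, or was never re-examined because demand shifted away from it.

Marked dirty: d2, d3, d5, d6, d7.
Derived signals that run: d2, d3, d5 — 3 in total.
Checked but reused from cache: d6, d7.
Key observation: the change is absorbed at d5 — it re-runs but produces the same value, and the output's value is unchanged.

First evaluation (everything demanded from the output):
  d1 = min2(0, -5) = -5
  d2 = sub(0, 6) = -6
  d3 = max2(-6, -5) = -5
  d5 = min2(-5, -5) = -5
  d6 = max2(-5, -5) = -5
  d7 = absv(-5) = 5

Propagation after the edit:
  d2: runs — s3 6->0; result 0.
  d3: runs — d2 -6->0; result 0.
  d5: runs — d3 -5->0; result -5 (same value as before).
  d6: checked — values it read are unchanged (d1 unchanged, d5 unchanged); reused cached -5 without running.
  d7: checked — values it read are unchanged (d6 unchanged); reused cached 5 without running.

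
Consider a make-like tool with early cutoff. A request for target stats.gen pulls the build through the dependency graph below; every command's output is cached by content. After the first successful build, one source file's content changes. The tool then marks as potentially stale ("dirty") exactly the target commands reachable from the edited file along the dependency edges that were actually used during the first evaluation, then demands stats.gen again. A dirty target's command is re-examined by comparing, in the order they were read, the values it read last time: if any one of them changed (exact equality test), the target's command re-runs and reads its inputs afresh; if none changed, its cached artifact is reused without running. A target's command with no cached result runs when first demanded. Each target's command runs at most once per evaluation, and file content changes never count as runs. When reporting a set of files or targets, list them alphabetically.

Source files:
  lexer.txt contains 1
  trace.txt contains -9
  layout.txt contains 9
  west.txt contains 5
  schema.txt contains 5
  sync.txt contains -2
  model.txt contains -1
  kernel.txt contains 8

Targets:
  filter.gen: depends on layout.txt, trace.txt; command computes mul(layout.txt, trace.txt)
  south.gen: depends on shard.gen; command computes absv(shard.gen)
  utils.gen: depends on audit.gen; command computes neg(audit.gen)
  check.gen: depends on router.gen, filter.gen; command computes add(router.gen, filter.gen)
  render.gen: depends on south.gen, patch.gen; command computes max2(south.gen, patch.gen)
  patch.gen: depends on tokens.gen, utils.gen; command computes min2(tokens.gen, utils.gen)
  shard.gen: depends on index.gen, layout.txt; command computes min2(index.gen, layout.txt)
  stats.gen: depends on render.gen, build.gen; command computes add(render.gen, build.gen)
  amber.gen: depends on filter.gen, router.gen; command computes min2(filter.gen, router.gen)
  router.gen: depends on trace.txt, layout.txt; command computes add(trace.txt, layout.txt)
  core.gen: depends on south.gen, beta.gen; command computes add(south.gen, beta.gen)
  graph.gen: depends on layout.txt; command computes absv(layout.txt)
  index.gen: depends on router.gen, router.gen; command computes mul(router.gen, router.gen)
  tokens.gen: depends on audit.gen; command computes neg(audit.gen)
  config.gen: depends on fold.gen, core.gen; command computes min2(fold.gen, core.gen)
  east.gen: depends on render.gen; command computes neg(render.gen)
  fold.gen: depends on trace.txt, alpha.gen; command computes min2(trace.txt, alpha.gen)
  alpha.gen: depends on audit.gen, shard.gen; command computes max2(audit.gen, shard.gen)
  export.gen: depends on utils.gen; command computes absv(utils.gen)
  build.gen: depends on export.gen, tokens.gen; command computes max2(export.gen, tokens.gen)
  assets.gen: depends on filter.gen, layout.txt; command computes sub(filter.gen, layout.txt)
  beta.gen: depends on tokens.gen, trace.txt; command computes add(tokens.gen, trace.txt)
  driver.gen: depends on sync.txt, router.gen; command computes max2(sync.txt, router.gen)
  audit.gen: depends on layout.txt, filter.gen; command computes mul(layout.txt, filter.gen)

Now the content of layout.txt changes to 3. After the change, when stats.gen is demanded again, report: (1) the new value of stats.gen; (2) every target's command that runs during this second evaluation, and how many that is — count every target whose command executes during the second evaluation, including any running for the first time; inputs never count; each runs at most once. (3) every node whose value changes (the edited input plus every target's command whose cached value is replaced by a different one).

Demanding stats.gen again yields 162.
13 target commands run: audit.gen, build.gen, export.gen, filter.gen, index.gen, patch.gen, render.gen, router.gen, shard.gen, south.gen, stats.gen, tokens.gen, utils.gen.
The nodes whose values change: audit.gen, build.gen, export.gen, filter.gen, index.gen, layout.txt, patch.gen, render.gen, router.gen, shard.gen, south.gen, stats.gen, tokens.gen, utils.gen.

First demand of the output computes:
  filter.gen = mul(9, -9) = -81
  audit.gen = mul(9, -81) = -729
  router.gen = add(-9, 9) = 0
  index.gen = mul(0, 0) = 0
  shard.gen = min2(0, 9) = 0
  south.gen = absv(0) = 0
  tokens.gen = neg(-729) = 729
  utils.gen = neg(-729) = 729
  export.gen = absv(729) = 729
  build.gen = max2(729, 729) = 729
  patch.gen = min2(729, 729) = 729
  render.gen = max2(0, 729) = 729
  stats.gen = add(729, 729) = 1458

After the edit, cleaning proceeds:
  filter.gen: a read changed (layout.txt 9->3) — executes, giving -27.
  audit.gen: a read changed (layout.txt 9->3; filter.gen -81->-27) — executes, giving -81.
  router.gen: a read changed (layout.txt 9->3) — executes, giving -6.
  index.gen: a read changed (router.gen 0->-6; router.gen 0->-6) — executes, giving 36.
  shard.gen: a read changed (index.gen 0->36; layout.txt 9->3) — executes, giving 3.
  south.gen: a read changed (shard.gen 0->3) — executes, giving 3.
  tokens.gen: a read changed (audit.gen -729->-81) — executes, giving 81.
  utils.gen: a read changed (audit.gen -729->-81) — executes, giving 81.
  export.gen: a read changed (utils.gen 729->81) — executes, giving 81.
  build.gen: a read changed (export.gen 729->81; tokens.gen 729->81) — executes, giving 81.
  patch.gen: a read changed (tokens.gen 729->81; utils.gen 729->81) — executes, giving 81.
  render.gen: a read changed (south.gen 0->3; patch.gen 729->81) — executes, giving 81.
  stats.gen: a read changed (render.gen 729->81; build.gen 729->81) — executes, giving 162.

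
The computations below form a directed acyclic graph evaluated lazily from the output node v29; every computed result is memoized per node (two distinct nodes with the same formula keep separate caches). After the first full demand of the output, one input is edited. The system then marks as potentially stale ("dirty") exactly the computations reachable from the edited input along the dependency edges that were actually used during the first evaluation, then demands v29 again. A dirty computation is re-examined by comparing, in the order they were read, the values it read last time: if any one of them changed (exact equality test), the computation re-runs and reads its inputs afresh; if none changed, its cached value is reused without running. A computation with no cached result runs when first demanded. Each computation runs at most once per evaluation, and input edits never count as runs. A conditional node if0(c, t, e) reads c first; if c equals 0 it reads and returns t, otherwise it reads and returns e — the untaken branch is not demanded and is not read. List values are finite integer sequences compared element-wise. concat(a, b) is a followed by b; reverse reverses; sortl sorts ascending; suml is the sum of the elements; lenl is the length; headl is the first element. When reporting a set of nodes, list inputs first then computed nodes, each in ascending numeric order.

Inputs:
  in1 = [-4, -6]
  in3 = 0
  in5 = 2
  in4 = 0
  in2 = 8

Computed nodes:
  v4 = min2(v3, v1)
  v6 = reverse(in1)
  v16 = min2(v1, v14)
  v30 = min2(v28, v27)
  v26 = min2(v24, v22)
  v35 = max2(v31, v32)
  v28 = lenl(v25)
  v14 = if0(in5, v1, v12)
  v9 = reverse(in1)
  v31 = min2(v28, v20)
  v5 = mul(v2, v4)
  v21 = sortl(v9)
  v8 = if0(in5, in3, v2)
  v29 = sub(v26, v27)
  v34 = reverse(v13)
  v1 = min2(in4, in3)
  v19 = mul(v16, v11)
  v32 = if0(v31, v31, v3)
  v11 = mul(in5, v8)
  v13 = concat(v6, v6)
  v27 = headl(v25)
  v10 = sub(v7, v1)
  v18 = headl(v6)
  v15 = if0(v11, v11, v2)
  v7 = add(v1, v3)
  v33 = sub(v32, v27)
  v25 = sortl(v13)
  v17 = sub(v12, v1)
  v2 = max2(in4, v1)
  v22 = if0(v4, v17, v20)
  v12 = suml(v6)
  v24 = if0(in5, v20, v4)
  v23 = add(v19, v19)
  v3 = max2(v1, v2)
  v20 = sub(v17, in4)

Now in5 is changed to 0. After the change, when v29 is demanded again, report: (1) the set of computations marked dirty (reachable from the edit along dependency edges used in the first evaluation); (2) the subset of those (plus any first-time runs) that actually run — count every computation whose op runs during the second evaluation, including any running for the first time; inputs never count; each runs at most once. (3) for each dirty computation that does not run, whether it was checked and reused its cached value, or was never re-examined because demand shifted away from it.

The edit dirties: v24, v26, v29.
3 computations run: v20, v24, v26.
Cache hits after checking: v29.
Note the branch switch — v20 had no cache and runs now for the first time.

First demand of the output computes:
  v1 = min2(0, 0) = 0
  v2 = max2(0, 0) = 0
  v3 = max2(0, 0) = 0
  v4 = min2(0, 0) = 0
  v6 = reverse([-4, -6]) = [-6, -4]
  v12 = suml([-6, -4]) = -10
  v13 = concat([-6, -4], [-6, -4]) = [-6, -4, -6, -4]
  v17 = sub(-10, 0) = -10
  v22 = if0(v4=0 -> then branch v17) = -10
  v24 = if0(in5=2 -> else branch v4) = 0
  v25 = sortl([-6, -4, -6, -4]) = [-6, -6, -4, -4]
  v26 = min2(0, -10) = -10
  v27 = headl([-6, -6, -4, -4]) = -6
  v29 = sub(-10, -6) = -4

After the edit, cleaning proceeds:
  v20: had never run; runs now, result -10.
  v24: a read changed (in5 2->0) — executes, giving -10.
  v26: a read changed (v24 0->-10) — executes, giving -10 — identical to its old value.
  v29: dirty, but its reads are unchanged (v26 unchanged, v27 unchanged); cached -4 stands.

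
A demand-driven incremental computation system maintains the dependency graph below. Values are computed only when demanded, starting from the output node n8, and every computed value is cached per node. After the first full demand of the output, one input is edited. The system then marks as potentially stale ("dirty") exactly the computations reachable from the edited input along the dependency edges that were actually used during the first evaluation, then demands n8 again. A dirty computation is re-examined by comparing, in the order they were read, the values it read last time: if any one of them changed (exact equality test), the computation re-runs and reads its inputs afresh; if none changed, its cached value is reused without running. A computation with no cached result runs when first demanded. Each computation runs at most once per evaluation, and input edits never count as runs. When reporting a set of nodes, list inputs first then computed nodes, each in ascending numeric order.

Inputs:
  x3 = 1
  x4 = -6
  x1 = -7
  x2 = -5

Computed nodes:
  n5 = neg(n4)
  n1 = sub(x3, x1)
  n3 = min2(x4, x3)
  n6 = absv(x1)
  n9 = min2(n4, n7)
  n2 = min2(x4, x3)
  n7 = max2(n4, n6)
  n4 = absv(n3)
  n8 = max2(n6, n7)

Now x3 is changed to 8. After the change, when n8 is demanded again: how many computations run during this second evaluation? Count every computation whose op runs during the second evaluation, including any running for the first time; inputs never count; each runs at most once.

Computations that run: n3 — 1 in total.
Key observation: the change is absorbed at n3 — it re-runs but produces the same value, and the output's value is unchanged.

First evaluation (everything demanded from the output):
  n3 = min2(-6, 1) = -6
  n4 = absv(-6) = 6
  n6 = absv(-7) = 7
  n7 = max2(6, 7) = 7
  n8 = max2(7, 7) = 7

Propagation after the edit:
  n3: runs — x3 1->8; result -6 (same value as before).
  n4: checked — values it read are unchanged (n3 unchanged); reused cached 6 without running.
  n7: checked — values it read are unchanged (n4 unchanged, n6 unchanged); reused cached 7 without running.
  n8: checked — values it read are unchanged (n6 unchanged, n7 unchanged); reused cached 7 without running.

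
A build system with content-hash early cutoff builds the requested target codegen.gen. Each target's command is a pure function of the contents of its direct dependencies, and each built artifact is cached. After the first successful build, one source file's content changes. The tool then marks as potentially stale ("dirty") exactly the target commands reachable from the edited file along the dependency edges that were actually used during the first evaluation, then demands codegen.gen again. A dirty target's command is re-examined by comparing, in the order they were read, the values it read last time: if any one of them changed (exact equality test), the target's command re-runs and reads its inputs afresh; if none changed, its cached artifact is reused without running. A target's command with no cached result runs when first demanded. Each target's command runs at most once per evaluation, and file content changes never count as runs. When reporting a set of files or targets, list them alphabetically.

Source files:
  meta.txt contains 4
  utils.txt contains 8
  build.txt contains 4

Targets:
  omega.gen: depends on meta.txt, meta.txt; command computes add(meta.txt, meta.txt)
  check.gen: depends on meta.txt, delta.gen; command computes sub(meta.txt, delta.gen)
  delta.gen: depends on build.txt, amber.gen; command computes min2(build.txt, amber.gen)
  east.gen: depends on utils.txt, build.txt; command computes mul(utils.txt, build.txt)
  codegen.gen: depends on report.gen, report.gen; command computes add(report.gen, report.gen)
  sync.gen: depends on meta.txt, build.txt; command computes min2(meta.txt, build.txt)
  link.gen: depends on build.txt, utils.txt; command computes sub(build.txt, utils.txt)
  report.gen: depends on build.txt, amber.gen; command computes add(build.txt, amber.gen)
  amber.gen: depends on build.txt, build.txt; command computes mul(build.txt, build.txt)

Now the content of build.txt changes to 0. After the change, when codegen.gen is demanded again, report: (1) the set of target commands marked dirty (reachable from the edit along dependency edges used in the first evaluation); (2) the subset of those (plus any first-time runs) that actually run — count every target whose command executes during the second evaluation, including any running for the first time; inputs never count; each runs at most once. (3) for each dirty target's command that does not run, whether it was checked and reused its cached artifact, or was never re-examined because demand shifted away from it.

Marked dirty: amber.gen, codegen.gen, report.gen.
Target commands that run: amber.gen, codegen.gen, report.gen — 3 in total.
Every dirty target's command ran.

First evaluation (everything demanded from the output):
  amber.gen = mul(4, 4) = 16
  report.gen = add(4, 16) = 20
  codegen.gen = add(20, 20) = 40

Propagation after the edit:
  amber.gen: runs — build.txt 4->0; build.txt 4->0; result 0.
  report.gen: runs — build.txt 4->0; amber.gen 16->0; result 0.
  codegen.gen: runs — report.gen 20->0; report.gen 20->0; result 0.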